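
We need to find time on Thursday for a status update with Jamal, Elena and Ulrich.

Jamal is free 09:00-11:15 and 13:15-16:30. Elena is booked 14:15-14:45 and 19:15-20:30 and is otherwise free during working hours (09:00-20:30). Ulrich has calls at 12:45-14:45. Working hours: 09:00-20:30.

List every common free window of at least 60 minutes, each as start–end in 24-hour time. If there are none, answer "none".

Elena free within 09:00–20:30: 09:00–14:15, 14:45–19:15.
Ulrich free within 09:00–20:30: 09:00–12:45, 14:45–20:30.
Jamal ∩ Elena: 09:00–11:15, 13:15–14:15, 14:45–16:30.
Jamal ∩ Elena ∩ Ulrich: 09:00–11:15, 14:45–16:30.
Windows ≥ 60 min: 09:00–11:15, 14:45–16:30.

09:00–11:15, 14:45–16:30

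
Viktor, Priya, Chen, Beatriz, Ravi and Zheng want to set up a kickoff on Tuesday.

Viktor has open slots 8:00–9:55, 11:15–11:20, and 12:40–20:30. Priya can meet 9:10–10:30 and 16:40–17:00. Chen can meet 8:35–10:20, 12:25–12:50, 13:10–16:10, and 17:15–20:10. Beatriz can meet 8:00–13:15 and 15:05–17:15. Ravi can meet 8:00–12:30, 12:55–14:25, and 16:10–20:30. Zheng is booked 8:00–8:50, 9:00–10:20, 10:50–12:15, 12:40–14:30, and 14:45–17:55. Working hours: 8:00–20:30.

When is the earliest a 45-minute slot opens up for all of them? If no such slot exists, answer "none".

none

Zheng free within 08:00–20:30: 08:50–09:00, 10:20–10:50, 12:15–12:40, 14:30–14:45, 17:55–20:30.
Viktor ∩ Priya: 09:10–09:55, 16:40–17:00.
Viktor ∩ Priya ∩ Chen: 09:10–09:55.
Viktor ∩ Priya ∩ Chen ∩ Beatriz: 09:10–09:55.
Viktor ∩ Priya ∩ Chen ∩ Beatriz ∩ Ravi: 09:10–09:55.
Viktor ∩ Priya ∩ Chen ∩ Beatriz ∩ Ravi ∩ Zheng: (none).
Windows ≥ 45 min: (none).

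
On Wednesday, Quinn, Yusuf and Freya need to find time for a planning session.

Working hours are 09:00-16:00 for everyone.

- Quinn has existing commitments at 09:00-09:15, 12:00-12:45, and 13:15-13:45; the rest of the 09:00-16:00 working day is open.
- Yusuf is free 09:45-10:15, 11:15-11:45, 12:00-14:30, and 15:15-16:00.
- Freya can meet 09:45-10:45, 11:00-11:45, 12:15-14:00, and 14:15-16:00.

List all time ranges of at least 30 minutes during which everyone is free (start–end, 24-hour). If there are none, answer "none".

Quinn free within 09:00–16:00: 09:15–12:00, 12:45–13:15, 13:45–16:00.
Quinn ∩ Yusuf: 09:45–10:15, 11:15–11:45, 12:45–13:15, 13:45–14:30, 15:15–16:00.
Quinn ∩ Yusuf ∩ Freya: 09:45–10:15, 11:15–11:45, 12:45–13:15, 13:45–14:00, 14:15–14:30, 15:15–16:00.
Windows ≥ 30 min: 09:45–10:15, 11:15–11:45, 12:45–13:15, 15:15–16:00.

09:45–10:15, 11:15–11:45, 12:45–13:15, 15:15–16:00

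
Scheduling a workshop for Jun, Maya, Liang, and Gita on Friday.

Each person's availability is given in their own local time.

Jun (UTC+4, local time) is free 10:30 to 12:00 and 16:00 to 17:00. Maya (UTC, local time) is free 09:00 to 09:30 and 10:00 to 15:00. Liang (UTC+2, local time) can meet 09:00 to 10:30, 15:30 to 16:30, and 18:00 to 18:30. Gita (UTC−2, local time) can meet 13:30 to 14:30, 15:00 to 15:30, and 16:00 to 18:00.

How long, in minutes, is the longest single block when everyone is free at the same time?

0 minutes

Jun → UTC: 06:30–08:00, 12:00–13:00.
Maya → UTC: 09:00–09:30, 10:00–15:00.
Liang → UTC: 07:00–08:30, 13:30–14:30, 16:00–16:30.
Gita → UTC: 15:30–16:30, 17:00–17:30, 18:00–20:00.
Jun ∩ Maya: 12:00–13:00.
Jun ∩ Maya ∩ Liang: (none).
Jun ∩ Maya ∩ Liang ∩ Gita: (none).
No common window.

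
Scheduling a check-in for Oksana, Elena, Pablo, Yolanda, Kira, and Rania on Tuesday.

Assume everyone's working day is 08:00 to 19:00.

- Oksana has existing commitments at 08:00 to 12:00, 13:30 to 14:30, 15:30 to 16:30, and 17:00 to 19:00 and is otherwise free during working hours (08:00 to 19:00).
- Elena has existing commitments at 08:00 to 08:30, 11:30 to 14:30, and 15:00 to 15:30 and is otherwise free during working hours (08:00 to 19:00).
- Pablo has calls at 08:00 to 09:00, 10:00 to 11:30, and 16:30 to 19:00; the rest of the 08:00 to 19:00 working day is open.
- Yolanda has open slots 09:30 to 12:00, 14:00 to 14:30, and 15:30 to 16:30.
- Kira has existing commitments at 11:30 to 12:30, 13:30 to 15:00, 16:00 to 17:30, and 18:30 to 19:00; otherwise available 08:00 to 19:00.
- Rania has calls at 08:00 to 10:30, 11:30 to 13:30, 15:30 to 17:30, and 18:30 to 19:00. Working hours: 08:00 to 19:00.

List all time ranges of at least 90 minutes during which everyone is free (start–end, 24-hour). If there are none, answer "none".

Oksana free within 08:00–19:00: 12:00–13:30, 14:30–15:30, 16:30–17:00.
Elena free within 08:00–19:00: 08:30–11:30, 14:30–15:00, 15:30–19:00.
Pablo free within 08:00–19:00: 09:00–10:00, 11:30–16:30.
Kira free within 08:00–19:00: 08:00–11:30, 12:30–13:30, 15:00–16:00, 17:30–18:30.
Rania free within 08:00–19:00: 10:30–11:30, 13:30–15:30, 17:30–18:30.
Oksana ∩ Elena: 14:30–15:00, 16:30–17:00.
Oksana ∩ Elena ∩ Pablo: 14:30–15:00.
Oksana ∩ Elena ∩ Pablo ∩ Yolanda: (none).
Oksana ∩ Elena ∩ Pablo ∩ Yolanda ∩ Kira: (none).
Oksana ∩ Elena ∩ Pablo ∩ Yolanda ∩ Kira ∩ Rania: (none).
Windows ≥ 90 min: (none).

none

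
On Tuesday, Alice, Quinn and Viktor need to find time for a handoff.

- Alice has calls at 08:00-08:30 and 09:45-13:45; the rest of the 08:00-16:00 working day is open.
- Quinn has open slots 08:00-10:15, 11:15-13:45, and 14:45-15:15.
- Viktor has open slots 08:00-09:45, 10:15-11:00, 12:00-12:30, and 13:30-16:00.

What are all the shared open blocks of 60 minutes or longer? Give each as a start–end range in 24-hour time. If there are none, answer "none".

08:30–09:45

Alice free within 08:00–16:00: 08:30–09:45, 13:45–16:00.
Alice ∩ Quinn: 08:30–09:45, 14:45–15:15.
Alice ∩ Quinn ∩ Viktor: 08:30–09:45, 14:45–15:15.
Windows ≥ 60 min: 08:30–09:45.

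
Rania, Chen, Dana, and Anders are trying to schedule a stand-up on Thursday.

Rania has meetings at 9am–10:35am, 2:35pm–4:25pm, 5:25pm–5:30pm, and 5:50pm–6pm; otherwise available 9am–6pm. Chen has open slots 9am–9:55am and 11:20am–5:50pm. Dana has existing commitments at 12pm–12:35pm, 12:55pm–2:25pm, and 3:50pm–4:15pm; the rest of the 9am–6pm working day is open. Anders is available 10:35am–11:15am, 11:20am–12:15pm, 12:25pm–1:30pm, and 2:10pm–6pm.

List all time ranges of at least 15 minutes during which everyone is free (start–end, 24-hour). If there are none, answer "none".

Rania free within 09:00–18:00: 10:35–14:35, 16:25–17:25, 17:30–17:50.
Dana free within 09:00–18:00: 09:00–12:00, 12:35–12:55, 14:25–15:50, 16:15–18:00.
Rania ∩ Chen: 11:20–14:35, 16:25–17:25, 17:30–17:50.
Rania ∩ Chen ∩ Dana: 11:20–12:00, 12:35–12:55, 14:25–14:35, 16:25–17:25, 17:30–17:50.
Rania ∩ Chen ∩ Dana ∩ Anders: 11:20–12:00, 12:35–12:55, 14:25–14:35, 16:25–17:25, 17:30–17:50.
Windows ≥ 15 min: 11:20–12:00, 12:35–12:55, 16:25–17:25, 17:30–17:50.

11:20–12:00, 12:35–12:55, 16:25–17:25, 17:30–17:50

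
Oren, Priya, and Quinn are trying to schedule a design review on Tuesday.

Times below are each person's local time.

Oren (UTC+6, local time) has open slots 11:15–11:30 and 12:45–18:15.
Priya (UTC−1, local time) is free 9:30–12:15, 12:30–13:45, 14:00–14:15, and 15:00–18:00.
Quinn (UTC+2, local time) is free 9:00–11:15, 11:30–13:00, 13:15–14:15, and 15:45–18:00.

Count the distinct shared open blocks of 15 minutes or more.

Oren → UTC: 05:15–05:30, 06:45–12:15.
Priya → UTC: 10:30–13:15, 13:30–14:45, 15:00–15:15, 16:00–19:00.
Quinn → UTC: 07:00–09:15, 09:30–11:00, 11:15–12:15, 13:45–16:00.
Oren ∩ Priya: 10:30–12:15.
Oren ∩ Priya ∩ Quinn: 10:30–11:00, 11:15–12:15.
Windows ≥ 15 min: 10:30–11:00, 11:15–12:15.
That's 2 windows.

2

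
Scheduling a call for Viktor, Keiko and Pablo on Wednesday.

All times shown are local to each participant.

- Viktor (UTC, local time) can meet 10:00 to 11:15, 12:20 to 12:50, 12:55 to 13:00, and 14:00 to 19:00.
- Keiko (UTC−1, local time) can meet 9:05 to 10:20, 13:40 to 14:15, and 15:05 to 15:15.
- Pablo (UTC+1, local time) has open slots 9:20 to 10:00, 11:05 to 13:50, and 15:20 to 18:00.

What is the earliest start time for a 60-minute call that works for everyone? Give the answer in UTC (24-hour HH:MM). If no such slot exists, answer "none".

10:05

Viktor → UTC: 10:00–11:15, 12:20–12:50, 12:55–13:00, 14:00–19:00.
Keiko → UTC: 10:05–11:20, 14:40–15:15, 16:05–16:15.
Pablo → UTC: 08:20–09:00, 10:05–12:50, 14:20–17:00.
Viktor ∩ Keiko: 10:05–11:15, 14:40–15:15, 16:05–16:15.
Viktor ∩ Keiko ∩ Pablo: 10:05–11:15, 14:40–15:15, 16:05–16:15.
Windows ≥ 60 min: 10:05–11:15.
Earliest such window starts at 10:05.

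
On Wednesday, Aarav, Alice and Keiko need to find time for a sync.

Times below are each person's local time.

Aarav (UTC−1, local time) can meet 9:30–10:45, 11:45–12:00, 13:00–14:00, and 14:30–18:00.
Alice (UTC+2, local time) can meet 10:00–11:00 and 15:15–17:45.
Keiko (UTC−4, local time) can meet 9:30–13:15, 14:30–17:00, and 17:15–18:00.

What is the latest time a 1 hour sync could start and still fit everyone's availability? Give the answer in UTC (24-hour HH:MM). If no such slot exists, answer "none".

14:00

Aarav → UTC: 10:30–11:45, 12:45–13:00, 14:00–15:00, 15:30–19:00.
Alice → UTC: 08:00–09:00, 13:15–15:45.
Keiko → UTC: 13:30–17:15, 18:30–21:00, 21:15–22:00.
Aarav ∩ Alice: 14:00–15:00, 15:30–15:45.
Aarav ∩ Alice ∩ Keiko: 14:00–15:00, 15:30–15:45.
Windows ≥ 60 min: 14:00–15:00.
Latest start in the last window 14:00–15:00 is 15:00 − 60 min = 14:00.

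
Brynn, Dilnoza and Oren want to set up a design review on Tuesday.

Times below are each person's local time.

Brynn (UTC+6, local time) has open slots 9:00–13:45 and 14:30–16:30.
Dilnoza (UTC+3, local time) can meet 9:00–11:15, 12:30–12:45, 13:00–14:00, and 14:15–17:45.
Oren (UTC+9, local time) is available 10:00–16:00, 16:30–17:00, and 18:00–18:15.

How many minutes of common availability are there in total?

Brynn → UTC: 03:00–07:45, 08:30–10:30.
Dilnoza → UTC: 06:00–08:15, 09:30–09:45, 10:00–11:00, 11:15–14:45.
Oren → UTC: 01:00–07:00, 07:30–08:00, 09:00–09:15.
Brynn ∩ Dilnoza: 06:00–07:45, 09:30–09:45, 10:00–10:30.
Brynn ∩ Dilnoza ∩ Oren: 06:00–07:00, 07:30–07:45.
Total common minutes: 60 + 15 = 75.

75 minutes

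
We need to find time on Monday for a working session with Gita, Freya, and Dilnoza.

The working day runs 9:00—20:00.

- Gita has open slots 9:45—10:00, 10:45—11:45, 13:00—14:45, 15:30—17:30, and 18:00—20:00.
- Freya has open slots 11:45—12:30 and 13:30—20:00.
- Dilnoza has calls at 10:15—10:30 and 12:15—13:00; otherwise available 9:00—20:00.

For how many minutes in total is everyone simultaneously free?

Dilnoza free within 09:00–20:00: 09:00–10:15, 10:30–12:15, 13:00–20:00.
Gita ∩ Freya: 13:30–14:45, 15:30–17:30, 18:00–20:00.
Gita ∩ Freya ∩ Dilnoza: 13:30–14:45, 15:30–17:30, 18:00–20:00.
Total common minutes: 75 + 120 + 120 = 315.

315 minutes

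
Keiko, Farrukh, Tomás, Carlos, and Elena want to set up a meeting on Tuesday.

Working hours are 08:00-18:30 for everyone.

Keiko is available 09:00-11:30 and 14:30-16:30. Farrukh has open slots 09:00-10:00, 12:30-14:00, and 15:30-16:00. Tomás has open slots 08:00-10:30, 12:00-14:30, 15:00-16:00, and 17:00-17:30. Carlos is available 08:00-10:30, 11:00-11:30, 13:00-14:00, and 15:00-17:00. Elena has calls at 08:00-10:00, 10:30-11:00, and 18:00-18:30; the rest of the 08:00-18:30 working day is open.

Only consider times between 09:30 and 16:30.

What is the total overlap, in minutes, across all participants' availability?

Elena free within 08:00–18:30: 10:00–10:30, 11:00–18:00.
Keiko ∩ Farrukh: 09:00–10:00, 15:30–16:00.
Keiko ∩ Farrukh ∩ Tomás: 09:00–10:00, 15:30–16:00.
Keiko ∩ Farrukh ∩ Tomás ∩ Carlos: 09:00–10:00, 15:30–16:00.
Keiko ∩ Farrukh ∩ Tomás ∩ Carlos ∩ Elena: 15:30–16:00.
Restricted to 09:30–16:30: 15:30–16:00.
Total common minutes: 30.

30 minutes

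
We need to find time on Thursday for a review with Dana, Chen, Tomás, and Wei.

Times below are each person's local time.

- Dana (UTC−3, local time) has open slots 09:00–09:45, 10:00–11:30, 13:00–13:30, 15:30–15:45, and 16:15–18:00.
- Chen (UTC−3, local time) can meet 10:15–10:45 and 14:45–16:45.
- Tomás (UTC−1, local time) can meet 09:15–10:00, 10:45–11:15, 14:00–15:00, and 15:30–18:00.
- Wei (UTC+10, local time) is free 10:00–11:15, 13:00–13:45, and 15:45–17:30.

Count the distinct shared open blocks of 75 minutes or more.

Dana → UTC: 12:00–12:45, 13:00–14:30, 16:00–16:30, 18:30–18:45, 19:15–21:00.
Chen → UTC: 13:15–13:45, 17:45–19:45.
Tomás → UTC: 10:15–11:00, 11:45–12:15, 15:00–16:00, 16:30–19:00.
Wei → UTC: 00:00–01:15, 03:00–03:45, 05:45–07:30.
Dana ∩ Chen: 13:15–13:45, 18:30–18:45, 19:15–19:45.
Dana ∩ Chen ∩ Tomás: 18:30–18:45.
Dana ∩ Chen ∩ Tomás ∩ Wei: (none).
Windows ≥ 75 min: (none).
That's 0 windows.

0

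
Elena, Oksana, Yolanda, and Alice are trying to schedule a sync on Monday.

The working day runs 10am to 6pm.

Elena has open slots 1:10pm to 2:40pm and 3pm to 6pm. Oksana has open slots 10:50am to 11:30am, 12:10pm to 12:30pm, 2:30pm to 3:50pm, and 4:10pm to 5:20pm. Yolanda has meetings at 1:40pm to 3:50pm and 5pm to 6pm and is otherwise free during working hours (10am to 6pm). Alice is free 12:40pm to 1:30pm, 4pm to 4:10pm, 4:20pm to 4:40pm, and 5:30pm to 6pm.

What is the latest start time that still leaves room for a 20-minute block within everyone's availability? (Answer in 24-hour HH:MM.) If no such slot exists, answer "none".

Yolanda free within 10:00–18:00: 10:00–13:40, 15:50–17:00.
Elena ∩ Oksana: 14:30–14:40, 15:00–15:50, 16:10–17:20.
Elena ∩ Oksana ∩ Yolanda: 16:10–17:00.
Elena ∩ Oksana ∩ Yolanda ∩ Alice: 16:20–16:40.
Windows ≥ 20 min: 16:20–16:40.
Latest start in the last window 16:20–16:40 is 16:40 − 20 min = 16:20.

16:20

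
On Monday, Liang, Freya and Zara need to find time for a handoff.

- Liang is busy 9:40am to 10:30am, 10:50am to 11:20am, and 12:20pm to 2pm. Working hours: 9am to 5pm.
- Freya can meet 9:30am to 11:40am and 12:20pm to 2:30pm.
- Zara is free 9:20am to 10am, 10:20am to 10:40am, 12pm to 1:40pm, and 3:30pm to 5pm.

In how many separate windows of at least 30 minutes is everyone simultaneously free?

0

Liang free within 09:00–17:00: 09:00–09:40, 10:30–10:50, 11:20–12:20, 14:00–17:00.
Liang ∩ Freya: 09:30–09:40, 10:30–10:50, 11:20–11:40, 14:00–14:30.
Liang ∩ Freya ∩ Zara: 09:30–09:40, 10:30–10:40.
Windows ≥ 30 min: (none).
That's 0 windows.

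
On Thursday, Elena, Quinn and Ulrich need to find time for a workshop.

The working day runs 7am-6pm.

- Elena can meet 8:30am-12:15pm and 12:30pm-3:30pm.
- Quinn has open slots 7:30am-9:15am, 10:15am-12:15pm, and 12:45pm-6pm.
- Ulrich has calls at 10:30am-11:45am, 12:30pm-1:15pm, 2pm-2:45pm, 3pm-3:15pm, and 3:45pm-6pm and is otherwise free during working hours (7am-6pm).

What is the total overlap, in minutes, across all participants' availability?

Ulrich free within 07:00–18:00: 07:00–10:30, 11:45–12:30, 13:15–14:00, 14:45–15:00, 15:15–15:45.
Elena ∩ Quinn: 08:30–09:15, 10:15–12:15, 12:45–15:30.
Elena ∩ Quinn ∩ Ulrich: 08:30–09:15, 10:15–10:30, 11:45–12:15, 13:15–14:00, 14:45–15:00, 15:15–15:30.
Total common minutes: 45 + 15 + 30 + 45 + 15 + 15 = 165.

165 minutes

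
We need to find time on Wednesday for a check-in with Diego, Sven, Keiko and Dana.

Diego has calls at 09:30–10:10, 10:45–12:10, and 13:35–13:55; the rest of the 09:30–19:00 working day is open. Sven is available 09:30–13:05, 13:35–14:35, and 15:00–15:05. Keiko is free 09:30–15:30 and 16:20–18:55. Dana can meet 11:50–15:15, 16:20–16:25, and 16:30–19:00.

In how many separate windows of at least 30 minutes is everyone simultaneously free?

2

Diego free within 09:30–19:00: 10:10–10:45, 12:10–13:35, 13:55–19:00.
Diego ∩ Sven: 10:10–10:45, 12:10–13:05, 13:55–14:35, 15:00–15:05.
Diego ∩ Sven ∩ Keiko: 10:10–10:45, 12:10–13:05, 13:55–14:35, 15:00–15:05.
Diego ∩ Sven ∩ Keiko ∩ Dana: 12:10–13:05, 13:55–14:35, 15:00–15:05.
Windows ≥ 30 min: 12:10–13:05, 13:55–14:35.
That's 2 windows.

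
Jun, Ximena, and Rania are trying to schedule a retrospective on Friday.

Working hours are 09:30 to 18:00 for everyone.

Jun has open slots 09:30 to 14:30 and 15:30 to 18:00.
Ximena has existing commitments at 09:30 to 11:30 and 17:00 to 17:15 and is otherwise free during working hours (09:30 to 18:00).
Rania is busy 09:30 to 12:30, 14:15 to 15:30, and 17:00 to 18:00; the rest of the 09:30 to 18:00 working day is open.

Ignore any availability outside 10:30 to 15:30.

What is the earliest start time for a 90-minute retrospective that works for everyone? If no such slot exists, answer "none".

Ximena free within 09:30–18:00: 11:30–17:00, 17:15–18:00.
Rania free within 09:30–18:00: 12:30–14:15, 15:30–17:00.
Jun ∩ Ximena: 11:30–14:30, 15:30–17:00, 17:15–18:00.
Jun ∩ Ximena ∩ Rania: 12:30–14:15, 15:30–17:00.
Restricted to 10:30–15:30: 12:30–14:15.
Windows ≥ 90 min: 12:30–14:15.
Earliest such window starts at 12:30.

12:30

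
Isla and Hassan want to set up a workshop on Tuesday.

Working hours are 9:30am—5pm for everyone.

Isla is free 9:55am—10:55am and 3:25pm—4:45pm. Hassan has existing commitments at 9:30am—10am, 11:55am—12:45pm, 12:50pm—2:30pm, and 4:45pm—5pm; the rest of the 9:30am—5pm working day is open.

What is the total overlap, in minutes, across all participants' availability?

Hassan free within 09:30–17:00: 10:00–11:55, 12:45–12:50, 14:30–16:45.
Isla ∩ Hassan: 10:00–10:55, 15:25–16:45.
Total common minutes: 55 + 80 = 135.

135 minutes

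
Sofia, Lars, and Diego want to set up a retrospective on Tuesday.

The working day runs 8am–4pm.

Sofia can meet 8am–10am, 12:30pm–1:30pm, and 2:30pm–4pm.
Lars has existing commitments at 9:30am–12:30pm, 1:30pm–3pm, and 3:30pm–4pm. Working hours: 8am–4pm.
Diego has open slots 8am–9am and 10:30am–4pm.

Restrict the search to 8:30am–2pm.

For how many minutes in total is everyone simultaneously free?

90 minutes

Lars free within 08:00–16:00: 08:00–09:30, 12:30–13:30, 15:00–15:30.
Sofia ∩ Lars: 08:00–09:30, 12:30–13:30, 15:00–15:30.
Sofia ∩ Lars ∩ Diego: 08:00–09:00, 12:30–13:30, 15:00–15:30.
Restricted to 08:30–14:00: 08:30–09:00, 12:30–13:30.
Total common minutes: 30 + 60 = 90.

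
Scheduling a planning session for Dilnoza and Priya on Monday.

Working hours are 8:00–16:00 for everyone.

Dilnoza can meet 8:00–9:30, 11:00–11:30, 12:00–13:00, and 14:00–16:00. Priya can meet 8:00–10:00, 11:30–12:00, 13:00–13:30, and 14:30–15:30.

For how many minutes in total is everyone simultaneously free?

150 minutes

Dilnoza ∩ Priya: 08:00–09:30, 14:30–15:30.
Total common minutes: 90 + 60 = 150.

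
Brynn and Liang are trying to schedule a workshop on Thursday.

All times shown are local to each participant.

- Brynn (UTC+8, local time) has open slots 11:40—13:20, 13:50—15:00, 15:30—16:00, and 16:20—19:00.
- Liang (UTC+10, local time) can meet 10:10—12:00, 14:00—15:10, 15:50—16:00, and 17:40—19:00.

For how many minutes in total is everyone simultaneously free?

Brynn → UTC: 03:40–05:20, 05:50–07:00, 07:30–08:00, 08:20–11:00.
Liang → UTC: 00:10–02:00, 04:00–05:10, 05:50–06:00, 07:40–09:00.
Brynn ∩ Liang: 04:00–05:10, 05:50–06:00, 07:40–08:00, 08:20–09:00.
Total common minutes: 70 + 10 + 20 + 40 = 140.

140 minutes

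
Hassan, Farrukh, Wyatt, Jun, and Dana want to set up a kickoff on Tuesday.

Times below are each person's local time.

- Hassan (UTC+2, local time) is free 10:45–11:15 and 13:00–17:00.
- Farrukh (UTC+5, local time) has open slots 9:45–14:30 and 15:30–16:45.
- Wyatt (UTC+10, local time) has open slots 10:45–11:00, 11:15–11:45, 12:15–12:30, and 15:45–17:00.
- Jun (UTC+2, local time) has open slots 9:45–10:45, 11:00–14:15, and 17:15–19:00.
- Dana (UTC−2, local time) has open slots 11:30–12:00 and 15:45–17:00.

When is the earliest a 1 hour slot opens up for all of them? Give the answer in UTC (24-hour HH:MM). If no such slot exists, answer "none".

none

Hassan → UTC: 08:45–09:15, 11:00–15:00.
Farrukh → UTC: 04:45–09:30, 10:30–11:45.
Wyatt → UTC: 00:45–01:00, 01:15–01:45, 02:15–02:30, 05:45–07:00.
Jun → UTC: 07:45–08:45, 09:00–12:15, 15:15–17:00.
Dana → UTC: 13:30–14:00, 17:45–19:00.
Hassan ∩ Farrukh: 08:45–09:15, 11:00–11:45.
Hassan ∩ Farrukh ∩ Wyatt: (none).
Hassan ∩ Farrukh ∩ Wyatt ∩ Jun: (none).
Hassan ∩ Farrukh ∩ Wyatt ∩ Jun ∩ Dana: (none).
Windows ≥ 60 min: (none).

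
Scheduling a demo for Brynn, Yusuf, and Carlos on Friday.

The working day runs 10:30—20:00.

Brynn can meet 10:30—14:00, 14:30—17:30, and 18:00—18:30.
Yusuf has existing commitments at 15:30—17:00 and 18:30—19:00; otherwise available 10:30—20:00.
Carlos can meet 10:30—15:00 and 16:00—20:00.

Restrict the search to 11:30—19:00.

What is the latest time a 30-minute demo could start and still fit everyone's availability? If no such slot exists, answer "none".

18:00

Yusuf free within 10:30–20:00: 10:30–15:30, 17:00–18:30, 19:00–20:00.
Brynn ∩ Yusuf: 10:30–14:00, 14:30–15:30, 17:00–17:30, 18:00–18:30.
Brynn ∩ Yusuf ∩ Carlos: 10:30–14:00, 14:30–15:00, 17:00–17:30, 18:00–18:30.
Restricted to 11:30–19:00: 11:30–14:00, 14:30–15:00, 17:00–17:30, 18:00–18:30.
Windows ≥ 30 min: 11:30–14:00, 14:30–15:00, 17:00–17:30, 18:00–18:30.
Latest start in the last window 18:00–18:30 is 18:30 − 30 min = 18:00.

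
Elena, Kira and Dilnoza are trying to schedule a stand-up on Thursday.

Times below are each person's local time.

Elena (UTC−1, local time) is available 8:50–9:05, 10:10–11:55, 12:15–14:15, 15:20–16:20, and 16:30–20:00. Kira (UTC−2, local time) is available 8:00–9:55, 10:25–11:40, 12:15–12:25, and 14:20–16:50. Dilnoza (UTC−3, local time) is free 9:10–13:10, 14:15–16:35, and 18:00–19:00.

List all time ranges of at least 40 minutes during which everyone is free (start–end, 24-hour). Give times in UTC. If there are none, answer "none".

Elena → UTC: 09:50–10:05, 11:10–12:55, 13:15–15:15, 16:20–17:20, 17:30–21:00.
Kira → UTC: 10:00–11:55, 12:25–13:40, 14:15–14:25, 16:20–18:50.
Dilnoza → UTC: 12:10–16:10, 17:15–19:35, 21:00–22:00.
Elena ∩ Kira: 10:00–10:05, 11:10–11:55, 12:25–12:55, 13:15–13:40, 14:15–14:25, 16:20–17:20, 17:30–18:50.
Elena ∩ Kira ∩ Dilnoza: 12:25–12:55, 13:15–13:40, 14:15–14:25, 17:15–17:20, 17:30–18:50.
Windows ≥ 40 min: 17:30–18:50.

17:30–18:50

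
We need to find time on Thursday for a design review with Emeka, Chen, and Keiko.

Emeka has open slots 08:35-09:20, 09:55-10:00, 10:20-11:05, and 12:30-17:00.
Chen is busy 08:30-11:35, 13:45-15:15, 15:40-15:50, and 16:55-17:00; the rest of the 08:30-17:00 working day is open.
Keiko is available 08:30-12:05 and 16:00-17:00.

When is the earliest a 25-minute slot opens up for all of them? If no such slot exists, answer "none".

16:00

Chen free within 08:30–17:00: 11:35–13:45, 15:15–15:40, 15:50–16:55.
Emeka ∩ Chen: 12:30–13:45, 15:15–15:40, 15:50–16:55.
Emeka ∩ Chen ∩ Keiko: 16:00–16:55.
Windows ≥ 25 min: 16:00–16:55.
Earliest such window starts at 16:00.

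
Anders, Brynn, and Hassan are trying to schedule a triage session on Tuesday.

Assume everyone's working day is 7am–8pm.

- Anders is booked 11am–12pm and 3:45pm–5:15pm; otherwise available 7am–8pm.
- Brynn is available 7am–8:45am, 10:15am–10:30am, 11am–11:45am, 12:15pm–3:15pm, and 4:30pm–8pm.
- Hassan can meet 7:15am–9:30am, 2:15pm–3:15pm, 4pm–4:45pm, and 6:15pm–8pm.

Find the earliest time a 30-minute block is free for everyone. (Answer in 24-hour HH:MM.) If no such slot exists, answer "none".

Anders free within 07:00–20:00: 07:00–11:00, 12:00–15:45, 17:15–20:00.
Anders ∩ Brynn: 07:00–08:45, 10:15–10:30, 12:15–15:15, 17:15–20:00.
Anders ∩ Brynn ∩ Hassan: 07:15–08:45, 14:15–15:15, 18:15–20:00.
Windows ≥ 30 min: 07:15–08:45, 14:15–15:15, 18:15–20:00.
Earliest such window starts at 07:15.

07:15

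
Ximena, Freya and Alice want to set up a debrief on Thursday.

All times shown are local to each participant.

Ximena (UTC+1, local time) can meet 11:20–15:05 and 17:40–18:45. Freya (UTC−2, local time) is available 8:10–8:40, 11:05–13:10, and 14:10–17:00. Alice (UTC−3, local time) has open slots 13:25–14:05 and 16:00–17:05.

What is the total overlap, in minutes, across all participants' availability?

25 minutes

Ximena → UTC: 10:20–14:05, 16:40–17:45.
Freya → UTC: 10:10–10:40, 13:05–15:10, 16:10–19:00.
Alice → UTC: 16:25–17:05, 19:00–20:05.
Ximena ∩ Freya: 10:20–10:40, 13:05–14:05, 16:40–17:45.
Ximena ∩ Freya ∩ Alice: 16:40–17:05.
Total common minutes: 25.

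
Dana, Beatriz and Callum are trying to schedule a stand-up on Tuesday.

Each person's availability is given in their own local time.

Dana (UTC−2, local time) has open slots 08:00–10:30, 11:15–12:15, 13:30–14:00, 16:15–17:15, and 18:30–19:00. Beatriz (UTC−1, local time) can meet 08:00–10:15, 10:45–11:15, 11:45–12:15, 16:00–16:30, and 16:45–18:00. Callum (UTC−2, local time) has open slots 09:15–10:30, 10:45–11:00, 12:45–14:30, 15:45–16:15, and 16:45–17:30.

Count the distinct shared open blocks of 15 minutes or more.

2

Dana → UTC: 10:00–12:30, 13:15–14:15, 15:30–16:00, 18:15–19:15, 20:30–21:00.
Beatriz → UTC: 09:00–11:15, 11:45–12:15, 12:45–13:15, 17:00–17:30, 17:45–19:00.
Callum → UTC: 11:15–12:30, 12:45–13:00, 14:45–16:30, 17:45–18:15, 18:45–19:30.
Dana ∩ Beatriz: 10:00–11:15, 11:45–12:15, 18:15–19:00.
Dana ∩ Beatriz ∩ Callum: 11:45–12:15, 18:45–19:00.
Windows ≥ 15 min: 11:45–12:15, 18:45–19:00.
That's 2 windows.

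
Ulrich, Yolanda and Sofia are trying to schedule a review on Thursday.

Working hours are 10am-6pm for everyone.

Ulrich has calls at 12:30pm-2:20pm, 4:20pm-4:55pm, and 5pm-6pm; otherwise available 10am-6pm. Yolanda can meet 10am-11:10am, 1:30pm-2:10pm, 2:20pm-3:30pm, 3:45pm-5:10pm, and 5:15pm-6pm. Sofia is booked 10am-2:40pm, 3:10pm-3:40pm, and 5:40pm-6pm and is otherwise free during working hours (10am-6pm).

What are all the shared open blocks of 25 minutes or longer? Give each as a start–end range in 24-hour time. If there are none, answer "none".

14:40–15:10, 15:45–16:20

Ulrich free within 10:00–18:00: 10:00–12:30, 14:20–16:20, 16:55–17:00.
Sofia free within 10:00–18:00: 14:40–15:10, 15:40–17:40.
Ulrich ∩ Yolanda: 10:00–11:10, 14:20–15:30, 15:45–16:20, 16:55–17:00.
Ulrich ∩ Yolanda ∩ Sofia: 14:40–15:10, 15:45–16:20, 16:55–17:00.
Windows ≥ 25 min: 14:40–15:10, 15:45–16:20.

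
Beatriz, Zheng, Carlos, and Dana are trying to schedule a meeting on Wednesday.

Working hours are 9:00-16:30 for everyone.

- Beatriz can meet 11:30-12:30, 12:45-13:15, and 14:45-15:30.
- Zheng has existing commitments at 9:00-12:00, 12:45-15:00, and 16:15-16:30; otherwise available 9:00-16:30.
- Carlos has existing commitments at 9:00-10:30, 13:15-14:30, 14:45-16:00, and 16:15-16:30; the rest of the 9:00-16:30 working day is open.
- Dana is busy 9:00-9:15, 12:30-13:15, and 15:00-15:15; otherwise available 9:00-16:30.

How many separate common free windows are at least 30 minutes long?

Zheng free within 09:00–16:30: 12:00–12:45, 15:00–16:15.
Carlos free within 09:00–16:30: 10:30–13:15, 14:30–14:45, 16:00–16:15.
Dana free within 09:00–16:30: 09:15–12:30, 13:15–15:00, 15:15–16:30.
Beatriz ∩ Zheng: 12:00–12:30, 15:00–15:30.
Beatriz ∩ Zheng ∩ Carlos: 12:00–12:30.
Beatriz ∩ Zheng ∩ Carlos ∩ Dana: 12:00–12:30.
Windows ≥ 30 min: 12:00–12:30.
That's 1 window.

1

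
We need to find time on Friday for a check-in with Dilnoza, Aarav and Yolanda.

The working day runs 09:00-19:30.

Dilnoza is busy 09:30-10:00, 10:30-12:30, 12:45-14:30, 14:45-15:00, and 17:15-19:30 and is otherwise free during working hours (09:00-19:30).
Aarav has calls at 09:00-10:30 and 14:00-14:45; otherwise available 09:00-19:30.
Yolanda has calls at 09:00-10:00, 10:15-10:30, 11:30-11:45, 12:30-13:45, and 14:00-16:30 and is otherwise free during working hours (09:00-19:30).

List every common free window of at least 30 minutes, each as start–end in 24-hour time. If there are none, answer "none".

Dilnoza free within 09:00–19:30: 09:00–09:30, 10:00–10:30, 12:30–12:45, 14:30–14:45, 15:00–17:15.
Aarav free within 09:00–19:30: 10:30–14:00, 14:45–19:30.
Yolanda free within 09:00–19:30: 10:00–10:15, 10:30–11:30, 11:45–12:30, 13:45–14:00, 16:30–19:30.
Dilnoza ∩ Aarav: 12:30–12:45, 15:00–17:15.
Dilnoza ∩ Aarav ∩ Yolanda: 16:30–17:15.
Windows ≥ 30 min: 16:30–17:15.

16:30–17:15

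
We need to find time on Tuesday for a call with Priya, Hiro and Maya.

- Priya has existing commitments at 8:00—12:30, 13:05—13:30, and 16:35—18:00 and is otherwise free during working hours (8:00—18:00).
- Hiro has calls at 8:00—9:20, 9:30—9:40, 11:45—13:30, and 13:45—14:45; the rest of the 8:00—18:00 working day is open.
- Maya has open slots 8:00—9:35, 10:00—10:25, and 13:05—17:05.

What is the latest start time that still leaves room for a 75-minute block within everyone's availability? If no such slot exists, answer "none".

Priya free within 08:00–18:00: 12:30–13:05, 13:30–16:35.
Hiro free within 08:00–18:00: 09:20–09:30, 09:40–11:45, 13:30–13:45, 14:45–18:00.
Priya ∩ Hiro: 13:30–13:45, 14:45–16:35.
Priya ∩ Hiro ∩ Maya: 13:30–13:45, 14:45–16:35.
Windows ≥ 75 min: 14:45–16:35.
Latest start in the last window 14:45–16:35 is 16:35 − 75 min = 15:20.

15:20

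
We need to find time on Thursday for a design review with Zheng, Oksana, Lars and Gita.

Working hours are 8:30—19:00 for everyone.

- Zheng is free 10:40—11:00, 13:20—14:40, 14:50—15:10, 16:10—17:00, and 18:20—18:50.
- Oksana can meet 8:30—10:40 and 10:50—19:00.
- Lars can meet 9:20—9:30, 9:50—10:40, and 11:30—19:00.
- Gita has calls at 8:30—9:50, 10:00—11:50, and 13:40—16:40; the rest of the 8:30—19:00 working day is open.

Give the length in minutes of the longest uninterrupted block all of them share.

Gita free within 08:30–19:00: 09:50–10:00, 11:50–13:40, 16:40–19:00.
Zheng ∩ Oksana: 10:50–11:00, 13:20–14:40, 14:50–15:10, 16:10–17:00, 18:20–18:50.
Zheng ∩ Oksana ∩ Lars: 13:20–14:40, 14:50–15:10, 16:10–17:00, 18:20–18:50.
Zheng ∩ Oksana ∩ Lars ∩ Gita: 13:20–13:40, 16:40–17:00, 18:20–18:50.
Common window lengths: 20, 20, 30 min; longest is 30.

30 minutes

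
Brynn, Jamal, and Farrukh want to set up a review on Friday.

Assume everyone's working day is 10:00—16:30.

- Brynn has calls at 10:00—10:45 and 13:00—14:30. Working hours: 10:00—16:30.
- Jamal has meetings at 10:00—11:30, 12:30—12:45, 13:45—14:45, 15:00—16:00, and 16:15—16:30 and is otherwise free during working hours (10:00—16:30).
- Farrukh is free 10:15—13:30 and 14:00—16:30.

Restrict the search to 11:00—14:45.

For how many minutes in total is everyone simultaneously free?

75 minutes

Brynn free within 10:00–16:30: 10:45–13:00, 14:30–16:30.
Jamal free within 10:00–16:30: 11:30–12:30, 12:45–13:45, 14:45–15:00, 16:00–16:15.
Brynn ∩ Jamal: 11:30–12:30, 12:45–13:00, 14:45–15:00, 16:00–16:15.
Brynn ∩ Jamal ∩ Farrukh: 11:30–12:30, 12:45–13:00, 14:45–15:00, 16:00–16:15.
Restricted to 11:00–14:45: 11:30–12:30, 12:45–13:00.
Total common minutes: 60 + 15 = 75.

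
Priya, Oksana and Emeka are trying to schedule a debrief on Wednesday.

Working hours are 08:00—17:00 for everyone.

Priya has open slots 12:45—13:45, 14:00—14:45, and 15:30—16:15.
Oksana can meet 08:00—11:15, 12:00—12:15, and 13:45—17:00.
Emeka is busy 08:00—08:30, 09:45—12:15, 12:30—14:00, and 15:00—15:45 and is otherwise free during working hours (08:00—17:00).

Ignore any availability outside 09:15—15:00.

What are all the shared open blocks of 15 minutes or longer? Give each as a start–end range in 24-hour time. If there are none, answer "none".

14:00–14:45

Emeka free within 08:00–17:00: 08:30–09:45, 12:15–12:30, 14:00–15:00, 15:45–17:00.
Priya ∩ Oksana: 14:00–14:45, 15:30–16:15.
Priya ∩ Oksana ∩ Emeka: 14:00–14:45, 15:45–16:15.
Restricted to 09:15–15:00: 14:00–14:45.
Windows ≥ 15 min: 14:00–14:45.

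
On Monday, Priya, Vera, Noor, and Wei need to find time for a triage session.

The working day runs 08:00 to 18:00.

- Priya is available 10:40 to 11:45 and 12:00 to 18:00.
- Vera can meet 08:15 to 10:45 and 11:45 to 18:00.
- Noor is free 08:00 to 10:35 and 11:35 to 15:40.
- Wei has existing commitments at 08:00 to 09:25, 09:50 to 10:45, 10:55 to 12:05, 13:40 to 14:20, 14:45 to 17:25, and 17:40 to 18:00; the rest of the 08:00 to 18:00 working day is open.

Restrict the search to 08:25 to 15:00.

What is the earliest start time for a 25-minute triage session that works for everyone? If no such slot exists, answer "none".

Wei free within 08:00–18:00: 09:25–09:50, 10:45–10:55, 12:05–13:40, 14:20–14:45, 17:25–17:40.
Priya ∩ Vera: 10:40–10:45, 12:00–18:00.
Priya ∩ Vera ∩ Noor: 12:00–15:40.
Priya ∩ Vera ∩ Noor ∩ Wei: 12:05–13:40, 14:20–14:45.
Restricted to 08:25–15:00: 12:05–13:40, 14:20–14:45.
Windows ≥ 25 min: 12:05–13:40, 14:20–14:45.
Earliest such window starts at 12:05.

12:05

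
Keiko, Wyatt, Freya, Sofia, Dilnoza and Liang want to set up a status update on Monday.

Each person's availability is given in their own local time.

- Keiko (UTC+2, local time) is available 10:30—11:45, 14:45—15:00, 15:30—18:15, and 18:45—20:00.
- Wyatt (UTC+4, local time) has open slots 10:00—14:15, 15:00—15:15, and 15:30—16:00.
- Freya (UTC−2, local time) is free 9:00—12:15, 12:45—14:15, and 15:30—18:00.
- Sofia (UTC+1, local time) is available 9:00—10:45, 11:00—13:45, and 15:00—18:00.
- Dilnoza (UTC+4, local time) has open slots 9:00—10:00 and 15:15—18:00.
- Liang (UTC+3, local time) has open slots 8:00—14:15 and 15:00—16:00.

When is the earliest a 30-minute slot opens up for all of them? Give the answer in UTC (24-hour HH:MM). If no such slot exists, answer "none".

Keiko → UTC: 08:30–09:45, 12:45–13:00, 13:30–16:15, 16:45–18:00.
Wyatt → UTC: 06:00–10:15, 11:00–11:15, 11:30–12:00.
Freya → UTC: 11:00–14:15, 14:45–16:15, 17:30–20:00.
Sofia → UTC: 08:00–09:45, 10:00–12:45, 14:00–17:00.
Dilnoza → UTC: 05:00–06:00, 11:15–14:00.
Liang → UTC: 05:00–11:15, 12:00–13:00.
Keiko ∩ Wyatt: 08:30–09:45.
Keiko ∩ Wyatt ∩ Freya: (none).
Keiko ∩ Wyatt ∩ Freya ∩ Sofia: (none).
Keiko ∩ Wyatt ∩ Freya ∩ Sofia ∩ Dilnoza: (none).
Keiko ∩ Wyatt ∩ Freya ∩ Sofia ∩ Dilnoza ∩ Liang: (none).
Windows ≥ 30 min: (none).

none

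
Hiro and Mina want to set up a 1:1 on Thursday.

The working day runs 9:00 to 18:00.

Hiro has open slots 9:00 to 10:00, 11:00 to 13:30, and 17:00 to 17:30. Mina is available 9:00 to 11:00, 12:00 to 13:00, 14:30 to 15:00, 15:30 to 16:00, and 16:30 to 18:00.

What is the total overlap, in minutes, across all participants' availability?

Hiro ∩ Mina: 09:00–10:00, 12:00–13:00, 17:00–17:30.
Total common minutes: 60 + 60 + 30 = 150.

150 minutes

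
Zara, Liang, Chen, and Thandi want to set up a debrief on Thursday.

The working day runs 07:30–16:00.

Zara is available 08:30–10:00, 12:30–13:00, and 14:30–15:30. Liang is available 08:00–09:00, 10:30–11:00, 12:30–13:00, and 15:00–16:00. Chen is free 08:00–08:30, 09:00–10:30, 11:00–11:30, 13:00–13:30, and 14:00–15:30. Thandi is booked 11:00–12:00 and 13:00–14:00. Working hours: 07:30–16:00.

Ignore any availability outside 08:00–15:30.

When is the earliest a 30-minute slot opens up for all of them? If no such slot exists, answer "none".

Thandi free within 07:30–16:00: 07:30–11:00, 12:00–13:00, 14:00–16:00.
Zara ∩ Liang: 08:30–09:00, 12:30–13:00, 15:00–15:30.
Zara ∩ Liang ∩ Chen: 15:00–15:30.
Zara ∩ Liang ∩ Chen ∩ Thandi: 15:00–15:30.
Restricted to 08:00–15:30: 15:00–15:30.
Windows ≥ 30 min: 15:00–15:30.
Earliest such window starts at 15:00.

15:00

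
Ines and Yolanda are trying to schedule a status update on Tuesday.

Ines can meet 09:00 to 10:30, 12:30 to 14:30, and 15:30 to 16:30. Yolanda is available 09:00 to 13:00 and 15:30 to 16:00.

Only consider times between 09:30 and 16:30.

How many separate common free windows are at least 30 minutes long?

3

Ines ∩ Yolanda: 09:00–10:30, 12:30–13:00, 15:30–16:00.
Restricted to 09:30–16:30: 09:30–10:30, 12:30–13:00, 15:30–16:00.
Windows ≥ 30 min: 09:30–10:30, 12:30–13:00, 15:30–16:00.
That's 3 windows.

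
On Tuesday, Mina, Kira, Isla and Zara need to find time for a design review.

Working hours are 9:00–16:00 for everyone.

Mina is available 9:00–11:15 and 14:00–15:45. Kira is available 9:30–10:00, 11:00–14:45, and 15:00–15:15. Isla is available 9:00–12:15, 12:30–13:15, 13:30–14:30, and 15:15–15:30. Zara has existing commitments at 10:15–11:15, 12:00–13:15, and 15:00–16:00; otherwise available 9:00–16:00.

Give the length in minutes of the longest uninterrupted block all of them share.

Zara free within 09:00–16:00: 09:00–10:15, 11:15–12:00, 13:15–15:00.
Mina ∩ Kira: 09:30–10:00, 11:00–11:15, 14:00–14:45, 15:00–15:15.
Mina ∩ Kira ∩ Isla: 09:30–10:00, 11:00–11:15, 14:00–14:30.
Mina ∩ Kira ∩ Isla ∩ Zara: 09:30–10:00, 14:00–14:30.
Common window lengths: 30, 30 min; longest is 30.

30 minutes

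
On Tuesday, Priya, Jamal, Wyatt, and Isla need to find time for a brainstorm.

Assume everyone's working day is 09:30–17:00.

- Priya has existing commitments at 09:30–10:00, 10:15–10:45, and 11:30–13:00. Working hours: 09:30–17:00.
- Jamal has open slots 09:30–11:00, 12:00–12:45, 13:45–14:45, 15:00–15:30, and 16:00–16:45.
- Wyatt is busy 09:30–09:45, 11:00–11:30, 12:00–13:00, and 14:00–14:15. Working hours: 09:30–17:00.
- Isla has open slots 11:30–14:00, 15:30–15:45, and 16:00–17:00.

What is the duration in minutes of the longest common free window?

45 minutes

Priya free within 09:30–17:00: 10:00–10:15, 10:45–11:30, 13:00–17:00.
Wyatt free within 09:30–17:00: 09:45–11:00, 11:30–12:00, 13:00–14:00, 14:15–17:00.
Priya ∩ Jamal: 10:00–10:15, 10:45–11:00, 13:45–14:45, 15:00–15:30, 16:00–16:45.
Priya ∩ Jamal ∩ Wyatt: 10:00–10:15, 10:45–11:00, 13:45–14:00, 14:15–14:45, 15:00–15:30, 16:00–16:45.
Priya ∩ Jamal ∩ Wyatt ∩ Isla: 13:45–14:00, 16:00–16:45.
Common window lengths: 15, 45 min; longest is 45.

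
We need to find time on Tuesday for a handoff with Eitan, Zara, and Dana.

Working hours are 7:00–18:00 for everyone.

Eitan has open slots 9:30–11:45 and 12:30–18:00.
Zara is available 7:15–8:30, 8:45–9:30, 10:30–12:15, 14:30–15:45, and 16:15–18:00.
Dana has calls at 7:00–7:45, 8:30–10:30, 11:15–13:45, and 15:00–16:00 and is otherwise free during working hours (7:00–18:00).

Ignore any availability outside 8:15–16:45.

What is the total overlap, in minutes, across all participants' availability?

105 minutes

Dana free within 07:00–18:00: 07:45–08:30, 10:30–11:15, 13:45–15:00, 16:00–18:00.
Eitan ∩ Zara: 10:30–11:45, 14:30–15:45, 16:15–18:00.
Eitan ∩ Zara ∩ Dana: 10:30–11:15, 14:30–15:00, 16:15–18:00.
Restricted to 08:15–16:45: 10:30–11:15, 14:30–15:00, 16:15–16:45.
Total common minutes: 45 + 30 + 30 = 105.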